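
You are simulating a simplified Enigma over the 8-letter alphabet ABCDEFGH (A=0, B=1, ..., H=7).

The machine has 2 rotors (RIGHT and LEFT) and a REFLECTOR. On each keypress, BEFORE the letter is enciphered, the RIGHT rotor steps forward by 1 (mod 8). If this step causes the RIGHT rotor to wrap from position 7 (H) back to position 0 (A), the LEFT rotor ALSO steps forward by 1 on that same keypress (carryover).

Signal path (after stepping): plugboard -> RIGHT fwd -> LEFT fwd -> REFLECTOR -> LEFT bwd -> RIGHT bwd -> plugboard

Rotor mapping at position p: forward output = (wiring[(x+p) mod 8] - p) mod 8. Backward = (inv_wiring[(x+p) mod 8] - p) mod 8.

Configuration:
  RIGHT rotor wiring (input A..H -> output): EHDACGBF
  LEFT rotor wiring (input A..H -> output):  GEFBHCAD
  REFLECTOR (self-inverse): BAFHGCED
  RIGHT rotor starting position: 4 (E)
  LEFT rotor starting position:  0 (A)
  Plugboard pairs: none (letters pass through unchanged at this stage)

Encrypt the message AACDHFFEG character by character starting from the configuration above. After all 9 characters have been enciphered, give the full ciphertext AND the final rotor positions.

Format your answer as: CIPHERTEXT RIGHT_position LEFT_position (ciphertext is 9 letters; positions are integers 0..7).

Char 1 ('A'): step: R->5, L=0; A->plug->A->R->B->L->E->refl->G->L'->A->R'->C->plug->C
Char 2 ('A'): step: R->6, L=0; A->plug->A->R->D->L->B->refl->A->L'->G->R'->C->plug->C
Char 3 ('C'): step: R->7, L=0; C->plug->C->R->A->L->G->refl->E->L'->B->R'->E->plug->E
Char 4 ('D'): step: R->0, L->1 (L advanced); D->plug->D->R->A->L->D->refl->H->L'->F->R'->H->plug->H
Char 5 ('H'): step: R->1, L=1; H->plug->H->R->D->L->G->refl->E->L'->B->R'->D->plug->D
Char 6 ('F'): step: R->2, L=1; F->plug->F->R->D->L->G->refl->E->L'->B->R'->A->plug->A
Char 7 ('F'): step: R->3, L=1; F->plug->F->R->B->L->E->refl->G->L'->D->R'->C->plug->C
Char 8 ('E'): step: R->4, L=1; E->plug->E->R->A->L->D->refl->H->L'->F->R'->C->plug->C
Char 9 ('G'): step: R->5, L=1; G->plug->G->R->D->L->G->refl->E->L'->B->R'->A->plug->A
Final: ciphertext=CCEHDACCA, RIGHT=5, LEFT=1

Answer: CCEHDACCA 5 1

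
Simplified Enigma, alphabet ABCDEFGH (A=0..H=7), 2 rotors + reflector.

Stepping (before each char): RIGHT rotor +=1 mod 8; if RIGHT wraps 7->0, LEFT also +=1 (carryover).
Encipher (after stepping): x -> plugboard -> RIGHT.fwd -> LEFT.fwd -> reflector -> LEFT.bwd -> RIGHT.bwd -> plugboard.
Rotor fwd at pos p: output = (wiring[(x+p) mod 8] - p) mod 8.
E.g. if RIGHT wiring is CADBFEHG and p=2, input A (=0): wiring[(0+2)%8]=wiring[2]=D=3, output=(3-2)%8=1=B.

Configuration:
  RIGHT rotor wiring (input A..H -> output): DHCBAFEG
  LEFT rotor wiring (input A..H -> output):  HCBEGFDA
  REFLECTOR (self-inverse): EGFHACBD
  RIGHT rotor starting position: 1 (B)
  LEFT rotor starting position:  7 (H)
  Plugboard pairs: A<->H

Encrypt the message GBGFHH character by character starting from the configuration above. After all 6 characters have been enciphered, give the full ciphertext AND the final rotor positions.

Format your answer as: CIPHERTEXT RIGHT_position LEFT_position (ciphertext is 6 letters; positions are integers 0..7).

Char 1 ('G'): step: R->2, L=7; G->plug->G->R->B->L->A->refl->E->L'->H->R'->B->plug->B
Char 2 ('B'): step: R->3, L=7; B->plug->B->R->F->L->H->refl->D->L'->C->R'->C->plug->C
Char 3 ('G'): step: R->4, L=7; G->plug->G->R->G->L->G->refl->B->L'->A->R'->C->plug->C
Char 4 ('F'): step: R->5, L=7; F->plug->F->R->F->L->H->refl->D->L'->C->R'->E->plug->E
Char 5 ('H'): step: R->6, L=7; H->plug->A->R->G->L->G->refl->B->L'->A->R'->B->plug->B
Char 6 ('H'): step: R->7, L=7; H->plug->A->R->H->L->E->refl->A->L'->B->R'->F->plug->F
Final: ciphertext=BCCEBF, RIGHT=7, LEFT=7

Answer: BCCEBF 7 7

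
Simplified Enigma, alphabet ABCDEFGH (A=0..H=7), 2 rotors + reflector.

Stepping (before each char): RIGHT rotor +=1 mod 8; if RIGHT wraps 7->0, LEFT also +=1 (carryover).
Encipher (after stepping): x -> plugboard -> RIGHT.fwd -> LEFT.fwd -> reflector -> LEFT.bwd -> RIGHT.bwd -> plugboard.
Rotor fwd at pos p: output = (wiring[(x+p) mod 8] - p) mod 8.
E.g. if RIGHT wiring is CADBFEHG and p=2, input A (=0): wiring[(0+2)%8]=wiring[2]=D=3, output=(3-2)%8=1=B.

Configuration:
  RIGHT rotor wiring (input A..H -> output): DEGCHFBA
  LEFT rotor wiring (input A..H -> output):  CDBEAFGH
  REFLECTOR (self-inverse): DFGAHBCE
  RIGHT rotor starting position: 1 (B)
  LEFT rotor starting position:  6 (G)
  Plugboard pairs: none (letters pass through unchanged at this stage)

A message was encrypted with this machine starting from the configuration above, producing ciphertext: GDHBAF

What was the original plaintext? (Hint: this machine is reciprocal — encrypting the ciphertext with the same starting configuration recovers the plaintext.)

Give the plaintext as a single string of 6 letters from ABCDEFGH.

Answer: DECAGB

Derivation:
Char 1 ('G'): step: R->2, L=6; G->plug->G->R->B->L->B->refl->F->L'->D->R'->D->plug->D
Char 2 ('D'): step: R->3, L=6; D->plug->D->R->G->L->C->refl->G->L'->F->R'->E->plug->E
Char 3 ('H'): step: R->4, L=6; H->plug->H->R->G->L->C->refl->G->L'->F->R'->C->plug->C
Char 4 ('B'): step: R->5, L=6; B->plug->B->R->E->L->D->refl->A->L'->A->R'->A->plug->A
Char 5 ('A'): step: R->6, L=6; A->plug->A->R->D->L->F->refl->B->L'->B->R'->G->plug->G
Char 6 ('F'): step: R->7, L=6; F->plug->F->R->A->L->A->refl->D->L'->E->R'->B->plug->B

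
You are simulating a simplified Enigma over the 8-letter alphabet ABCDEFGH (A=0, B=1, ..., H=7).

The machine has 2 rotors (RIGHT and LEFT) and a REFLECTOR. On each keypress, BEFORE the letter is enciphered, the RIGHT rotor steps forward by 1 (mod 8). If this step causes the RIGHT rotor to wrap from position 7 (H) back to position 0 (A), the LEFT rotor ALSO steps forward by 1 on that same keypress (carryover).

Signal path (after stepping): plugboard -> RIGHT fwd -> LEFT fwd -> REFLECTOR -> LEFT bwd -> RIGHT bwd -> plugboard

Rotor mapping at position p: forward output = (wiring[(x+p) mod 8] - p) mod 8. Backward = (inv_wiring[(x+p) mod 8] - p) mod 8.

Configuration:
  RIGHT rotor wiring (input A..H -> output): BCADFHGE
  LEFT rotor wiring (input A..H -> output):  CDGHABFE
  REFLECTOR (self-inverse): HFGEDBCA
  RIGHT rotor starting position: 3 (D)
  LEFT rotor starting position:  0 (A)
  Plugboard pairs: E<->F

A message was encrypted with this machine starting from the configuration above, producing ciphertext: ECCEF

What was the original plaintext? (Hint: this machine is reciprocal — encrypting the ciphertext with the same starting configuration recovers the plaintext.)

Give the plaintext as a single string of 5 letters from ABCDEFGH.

Char 1 ('E'): step: R->4, L=0; E->plug->F->R->G->L->F->refl->B->L'->F->R'->E->plug->F
Char 2 ('C'): step: R->5, L=0; C->plug->C->R->H->L->E->refl->D->L'->B->R'->B->plug->B
Char 3 ('C'): step: R->6, L=0; C->plug->C->R->D->L->H->refl->A->L'->E->R'->D->plug->D
Char 4 ('E'): step: R->7, L=0; E->plug->F->R->G->L->F->refl->B->L'->F->R'->A->plug->A
Char 5 ('F'): step: R->0, L->1 (L advanced); F->plug->E->R->F->L->E->refl->D->L'->G->R'->G->plug->G

Answer: FBDAG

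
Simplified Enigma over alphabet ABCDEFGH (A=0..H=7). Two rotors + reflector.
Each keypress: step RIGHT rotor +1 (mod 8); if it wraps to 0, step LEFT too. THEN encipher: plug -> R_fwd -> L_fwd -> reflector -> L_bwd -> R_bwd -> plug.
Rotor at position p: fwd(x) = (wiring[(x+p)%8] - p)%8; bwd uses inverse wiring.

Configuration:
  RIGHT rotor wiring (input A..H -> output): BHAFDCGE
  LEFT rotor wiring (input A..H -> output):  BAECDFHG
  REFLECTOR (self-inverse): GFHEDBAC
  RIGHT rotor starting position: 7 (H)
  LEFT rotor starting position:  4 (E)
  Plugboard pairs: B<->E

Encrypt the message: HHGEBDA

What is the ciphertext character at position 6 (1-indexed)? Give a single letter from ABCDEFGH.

Char 1 ('H'): step: R->0, L->5 (L advanced); H->plug->H->R->E->L->D->refl->E->L'->D->R'->E->plug->B
Char 2 ('H'): step: R->1, L=5; H->plug->H->R->A->L->A->refl->G->L'->H->R'->B->plug->E
Char 3 ('G'): step: R->2, L=5; G->plug->G->R->H->L->G->refl->A->L'->A->R'->D->plug->D
Char 4 ('E'): step: R->3, L=5; E->plug->B->R->A->L->A->refl->G->L'->H->R'->C->plug->C
Char 5 ('B'): step: R->4, L=5; B->plug->E->R->F->L->H->refl->C->L'->B->R'->H->plug->H
Char 6 ('D'): step: R->5, L=5; D->plug->D->R->E->L->D->refl->E->L'->D->R'->F->plug->F

F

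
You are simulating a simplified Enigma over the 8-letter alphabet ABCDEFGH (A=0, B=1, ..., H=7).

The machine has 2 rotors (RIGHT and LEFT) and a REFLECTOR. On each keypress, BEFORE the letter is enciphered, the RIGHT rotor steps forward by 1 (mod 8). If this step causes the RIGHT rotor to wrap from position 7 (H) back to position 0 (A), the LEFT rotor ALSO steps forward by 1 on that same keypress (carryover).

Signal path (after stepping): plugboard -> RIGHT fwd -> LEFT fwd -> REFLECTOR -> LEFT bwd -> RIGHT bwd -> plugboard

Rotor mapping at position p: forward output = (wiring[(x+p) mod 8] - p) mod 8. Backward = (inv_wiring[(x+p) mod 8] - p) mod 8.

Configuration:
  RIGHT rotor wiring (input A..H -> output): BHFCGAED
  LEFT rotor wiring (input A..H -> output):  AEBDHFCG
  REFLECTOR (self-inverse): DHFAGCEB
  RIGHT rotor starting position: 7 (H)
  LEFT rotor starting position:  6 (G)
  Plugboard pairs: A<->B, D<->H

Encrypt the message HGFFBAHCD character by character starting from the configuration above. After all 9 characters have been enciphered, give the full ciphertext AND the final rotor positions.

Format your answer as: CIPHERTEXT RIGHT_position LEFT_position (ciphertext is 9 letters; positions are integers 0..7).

Answer: DFAGFGGGF 0 0

Derivation:
Char 1 ('H'): step: R->0, L->7 (L advanced); H->plug->D->R->C->L->F->refl->C->L'->D->R'->H->plug->D
Char 2 ('G'): step: R->1, L=7; G->plug->G->R->C->L->F->refl->C->L'->D->R'->F->plug->F
Char 3 ('F'): step: R->2, L=7; F->plug->F->R->B->L->B->refl->H->L'->A->R'->B->plug->A
Char 4 ('F'): step: R->3, L=7; F->plug->F->R->G->L->G->refl->E->L'->E->R'->G->plug->G
Char 5 ('B'): step: R->4, L=7; B->plug->A->R->C->L->F->refl->C->L'->D->R'->F->plug->F
Char 6 ('A'): step: R->5, L=7; A->plug->B->R->H->L->D->refl->A->L'->F->R'->G->plug->G
Char 7 ('H'): step: R->6, L=7; H->plug->D->R->B->L->B->refl->H->L'->A->R'->G->plug->G
Char 8 ('C'): step: R->7, L=7; C->plug->C->R->A->L->H->refl->B->L'->B->R'->G->plug->G
Char 9 ('D'): step: R->0, L->0 (L advanced); D->plug->H->R->D->L->D->refl->A->L'->A->R'->F->plug->F
Final: ciphertext=DFAGFGGGF, RIGHT=0, LEFT=0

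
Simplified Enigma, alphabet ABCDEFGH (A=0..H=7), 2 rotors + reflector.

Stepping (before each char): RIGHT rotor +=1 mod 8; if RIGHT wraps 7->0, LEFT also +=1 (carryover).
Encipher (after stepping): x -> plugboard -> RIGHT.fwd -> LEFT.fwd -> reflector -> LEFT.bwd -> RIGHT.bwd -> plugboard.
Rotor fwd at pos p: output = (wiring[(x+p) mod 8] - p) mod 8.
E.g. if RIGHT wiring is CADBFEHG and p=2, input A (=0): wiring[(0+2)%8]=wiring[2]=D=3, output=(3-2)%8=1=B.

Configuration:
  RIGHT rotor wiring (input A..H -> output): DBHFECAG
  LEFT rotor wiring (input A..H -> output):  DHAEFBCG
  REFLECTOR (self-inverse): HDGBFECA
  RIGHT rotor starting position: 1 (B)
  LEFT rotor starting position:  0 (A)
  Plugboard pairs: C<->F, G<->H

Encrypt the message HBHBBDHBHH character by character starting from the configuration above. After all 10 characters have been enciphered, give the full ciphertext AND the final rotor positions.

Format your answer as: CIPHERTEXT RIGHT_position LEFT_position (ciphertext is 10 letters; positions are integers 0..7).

Char 1 ('H'): step: R->2, L=0; H->plug->G->R->B->L->H->refl->A->L'->C->R'->C->plug->F
Char 2 ('B'): step: R->3, L=0; B->plug->B->R->B->L->H->refl->A->L'->C->R'->A->plug->A
Char 3 ('H'): step: R->4, L=0; H->plug->G->R->D->L->E->refl->F->L'->E->R'->C->plug->F
Char 4 ('B'): step: R->5, L=0; B->plug->B->R->D->L->E->refl->F->L'->E->R'->E->plug->E
Char 5 ('B'): step: R->6, L=0; B->plug->B->R->A->L->D->refl->B->L'->F->R'->C->plug->F
Char 6 ('D'): step: R->7, L=0; D->plug->D->R->A->L->D->refl->B->L'->F->R'->F->plug->C
Char 7 ('H'): step: R->0, L->1 (L advanced); H->plug->G->R->A->L->G->refl->C->L'->H->R'->C->plug->F
Char 8 ('B'): step: R->1, L=1; B->plug->B->R->G->L->F->refl->E->L'->D->R'->D->plug->D
Char 9 ('H'): step: R->2, L=1; H->plug->G->R->B->L->H->refl->A->L'->E->R'->F->plug->C
Char 10 ('H'): step: R->3, L=1; H->plug->G->R->G->L->F->refl->E->L'->D->R'->E->plug->E
Final: ciphertext=FAFEFCFDCE, RIGHT=3, LEFT=1

Answer: FAFEFCFDCE 3 1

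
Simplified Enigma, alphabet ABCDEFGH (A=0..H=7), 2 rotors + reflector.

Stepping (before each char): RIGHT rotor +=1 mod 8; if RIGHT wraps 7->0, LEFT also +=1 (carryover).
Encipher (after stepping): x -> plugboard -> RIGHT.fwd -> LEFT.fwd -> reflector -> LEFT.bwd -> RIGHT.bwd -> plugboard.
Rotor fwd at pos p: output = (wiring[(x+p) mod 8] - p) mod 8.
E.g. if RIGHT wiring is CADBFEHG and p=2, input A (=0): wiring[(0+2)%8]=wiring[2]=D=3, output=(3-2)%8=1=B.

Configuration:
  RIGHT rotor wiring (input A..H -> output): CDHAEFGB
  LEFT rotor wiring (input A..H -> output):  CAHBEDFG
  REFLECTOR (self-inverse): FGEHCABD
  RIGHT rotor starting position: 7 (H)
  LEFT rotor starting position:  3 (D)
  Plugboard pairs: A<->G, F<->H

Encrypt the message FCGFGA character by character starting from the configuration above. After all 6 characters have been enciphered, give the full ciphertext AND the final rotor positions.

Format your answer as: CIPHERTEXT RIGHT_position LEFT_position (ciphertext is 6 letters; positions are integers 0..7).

Answer: AADCHD 5 4

Derivation:
Char 1 ('F'): step: R->0, L->4 (L advanced); F->plug->H->R->B->L->H->refl->D->L'->G->R'->G->plug->A
Char 2 ('C'): step: R->1, L=4; C->plug->C->R->H->L->F->refl->A->L'->A->R'->G->plug->A
Char 3 ('G'): step: R->2, L=4; G->plug->A->R->F->L->E->refl->C->L'->D->R'->D->plug->D
Char 4 ('F'): step: R->3, L=4; F->plug->H->R->E->L->G->refl->B->L'->C->R'->C->plug->C
Char 5 ('G'): step: R->4, L=4; G->plug->A->R->A->L->A->refl->F->L'->H->R'->F->plug->H
Char 6 ('A'): step: R->5, L=4; A->plug->G->R->D->L->C->refl->E->L'->F->R'->D->plug->D
Final: ciphertext=AADCHD, RIGHT=5, LEFT=4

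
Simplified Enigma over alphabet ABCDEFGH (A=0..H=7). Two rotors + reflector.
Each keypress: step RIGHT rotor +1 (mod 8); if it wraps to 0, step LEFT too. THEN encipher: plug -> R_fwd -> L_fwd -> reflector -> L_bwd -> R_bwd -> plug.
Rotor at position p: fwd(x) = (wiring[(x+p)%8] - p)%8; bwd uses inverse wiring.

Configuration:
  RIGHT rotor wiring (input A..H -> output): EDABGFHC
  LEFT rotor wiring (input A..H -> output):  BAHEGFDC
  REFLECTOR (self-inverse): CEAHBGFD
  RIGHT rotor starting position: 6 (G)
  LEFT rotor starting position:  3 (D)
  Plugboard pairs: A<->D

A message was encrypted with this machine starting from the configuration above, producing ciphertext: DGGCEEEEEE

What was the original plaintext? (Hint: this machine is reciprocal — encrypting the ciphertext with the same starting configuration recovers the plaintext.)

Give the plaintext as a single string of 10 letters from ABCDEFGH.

Char 1 ('D'): step: R->7, L=3; D->plug->A->R->D->L->A->refl->C->L'->C->R'->E->plug->E
Char 2 ('G'): step: R->0, L->4 (L advanced); G->plug->G->R->H->L->A->refl->C->L'->A->R'->C->plug->C
Char 3 ('G'): step: R->1, L=4; G->plug->G->R->B->L->B->refl->E->L'->F->R'->D->plug->A
Char 4 ('C'): step: R->2, L=4; C->plug->C->R->E->L->F->refl->G->L'->D->R'->D->plug->A
Char 5 ('E'): step: R->3, L=4; E->plug->E->R->H->L->A->refl->C->L'->A->R'->G->plug->G
Char 6 ('E'): step: R->4, L=4; E->plug->E->R->A->L->C->refl->A->L'->H->R'->F->plug->F
Char 7 ('E'): step: R->5, L=4; E->plug->E->R->G->L->D->refl->H->L'->C->R'->B->plug->B
Char 8 ('E'): step: R->6, L=4; E->plug->E->R->C->L->H->refl->D->L'->G->R'->C->plug->C
Char 9 ('E'): step: R->7, L=4; E->plug->E->R->C->L->H->refl->D->L'->G->R'->G->plug->G
Char 10 ('E'): step: R->0, L->5 (L advanced); E->plug->E->R->G->L->H->refl->D->L'->E->R'->A->plug->D

Answer: ECAAGFBCGD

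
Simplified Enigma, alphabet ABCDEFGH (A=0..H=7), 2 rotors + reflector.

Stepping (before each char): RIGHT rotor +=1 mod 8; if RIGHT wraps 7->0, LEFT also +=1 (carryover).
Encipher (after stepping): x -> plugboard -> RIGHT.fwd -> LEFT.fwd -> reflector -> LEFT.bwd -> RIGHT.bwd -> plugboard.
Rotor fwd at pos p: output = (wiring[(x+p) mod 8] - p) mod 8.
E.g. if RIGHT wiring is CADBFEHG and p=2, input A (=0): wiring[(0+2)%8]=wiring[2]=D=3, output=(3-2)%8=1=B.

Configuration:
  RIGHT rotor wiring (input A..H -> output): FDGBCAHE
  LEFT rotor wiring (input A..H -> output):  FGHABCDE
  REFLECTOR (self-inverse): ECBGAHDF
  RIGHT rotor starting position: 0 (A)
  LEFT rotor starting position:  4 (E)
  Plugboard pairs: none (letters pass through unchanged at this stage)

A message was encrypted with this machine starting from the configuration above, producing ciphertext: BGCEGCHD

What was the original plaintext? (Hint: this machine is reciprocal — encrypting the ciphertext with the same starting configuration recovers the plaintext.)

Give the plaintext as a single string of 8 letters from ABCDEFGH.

Char 1 ('B'): step: R->1, L=4; B->plug->B->R->F->L->C->refl->B->L'->E->R'->H->plug->H
Char 2 ('G'): step: R->2, L=4; G->plug->G->R->D->L->A->refl->E->L'->H->R'->B->plug->B
Char 3 ('C'): step: R->3, L=4; C->plug->C->R->F->L->C->refl->B->L'->E->R'->D->plug->D
Char 4 ('E'): step: R->4, L=4; E->plug->E->R->B->L->G->refl->D->L'->G->R'->A->plug->A
Char 5 ('G'): step: R->5, L=4; G->plug->G->R->E->L->B->refl->C->L'->F->R'->H->plug->H
Char 6 ('C'): step: R->6, L=4; C->plug->C->R->H->L->E->refl->A->L'->D->R'->F->plug->F
Char 7 ('H'): step: R->7, L=4; H->plug->H->R->A->L->F->refl->H->L'->C->R'->E->plug->E
Char 8 ('D'): step: R->0, L->5 (L advanced); D->plug->D->R->B->L->G->refl->D->L'->G->R'->C->plug->C

Answer: HBDAHFEC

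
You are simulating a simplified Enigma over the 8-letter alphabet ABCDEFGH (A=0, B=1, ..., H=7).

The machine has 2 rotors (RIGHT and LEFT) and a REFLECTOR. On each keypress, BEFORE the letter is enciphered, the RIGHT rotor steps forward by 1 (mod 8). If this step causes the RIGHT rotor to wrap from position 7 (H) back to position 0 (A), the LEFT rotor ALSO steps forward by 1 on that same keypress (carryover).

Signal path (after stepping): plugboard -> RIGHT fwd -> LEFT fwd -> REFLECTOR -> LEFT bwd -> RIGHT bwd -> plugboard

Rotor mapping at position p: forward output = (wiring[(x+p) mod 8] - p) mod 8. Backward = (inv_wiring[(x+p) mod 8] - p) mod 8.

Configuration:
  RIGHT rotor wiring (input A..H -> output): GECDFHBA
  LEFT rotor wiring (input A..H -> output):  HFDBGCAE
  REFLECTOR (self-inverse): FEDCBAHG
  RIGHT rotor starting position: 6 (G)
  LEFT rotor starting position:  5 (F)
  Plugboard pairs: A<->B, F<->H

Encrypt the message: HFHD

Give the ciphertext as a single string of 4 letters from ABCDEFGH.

Char 1 ('H'): step: R->7, L=5; H->plug->F->R->G->L->E->refl->B->L'->H->R'->B->plug->A
Char 2 ('F'): step: R->0, L->6 (L advanced); F->plug->H->R->A->L->C->refl->D->L'->F->R'->E->plug->E
Char 3 ('H'): step: R->1, L=6; H->plug->F->R->A->L->C->refl->D->L'->F->R'->H->plug->F
Char 4 ('D'): step: R->2, L=6; D->plug->D->R->F->L->D->refl->C->L'->A->R'->A->plug->B

Answer: AEFB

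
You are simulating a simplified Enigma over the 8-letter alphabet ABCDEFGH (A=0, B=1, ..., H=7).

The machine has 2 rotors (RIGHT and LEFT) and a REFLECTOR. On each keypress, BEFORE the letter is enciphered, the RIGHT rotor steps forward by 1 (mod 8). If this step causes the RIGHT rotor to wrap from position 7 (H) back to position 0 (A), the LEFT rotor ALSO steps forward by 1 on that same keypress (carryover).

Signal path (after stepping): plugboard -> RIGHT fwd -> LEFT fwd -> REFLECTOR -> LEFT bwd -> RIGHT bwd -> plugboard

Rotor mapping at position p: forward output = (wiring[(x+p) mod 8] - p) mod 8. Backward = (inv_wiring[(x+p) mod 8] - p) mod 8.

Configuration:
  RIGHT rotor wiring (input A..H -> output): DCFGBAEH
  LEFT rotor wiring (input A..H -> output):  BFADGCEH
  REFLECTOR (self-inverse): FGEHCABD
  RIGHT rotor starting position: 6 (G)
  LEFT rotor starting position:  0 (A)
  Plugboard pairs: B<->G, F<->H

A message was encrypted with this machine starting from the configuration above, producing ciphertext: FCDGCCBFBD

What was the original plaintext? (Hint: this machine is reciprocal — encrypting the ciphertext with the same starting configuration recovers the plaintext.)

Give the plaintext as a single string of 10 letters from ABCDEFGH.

Answer: DEFDDFEHFF

Derivation:
Char 1 ('F'): step: R->7, L=0; F->plug->H->R->F->L->C->refl->E->L'->G->R'->D->plug->D
Char 2 ('C'): step: R->0, L->1 (L advanced); C->plug->C->R->F->L->D->refl->H->L'->B->R'->E->plug->E
Char 3 ('D'): step: R->1, L=1; D->plug->D->R->A->L->E->refl->C->L'->C->R'->H->plug->F
Char 4 ('G'): step: R->2, L=1; G->plug->B->R->E->L->B->refl->G->L'->G->R'->D->plug->D
Char 5 ('C'): step: R->3, L=1; C->plug->C->R->F->L->D->refl->H->L'->B->R'->D->plug->D
Char 6 ('C'): step: R->4, L=1; C->plug->C->R->A->L->E->refl->C->L'->C->R'->H->plug->F
Char 7 ('B'): step: R->5, L=1; B->plug->G->R->B->L->H->refl->D->L'->F->R'->E->plug->E
Char 8 ('F'): step: R->6, L=1; F->plug->H->R->C->L->C->refl->E->L'->A->R'->F->plug->H
Char 9 ('B'): step: R->7, L=1; B->plug->G->R->B->L->H->refl->D->L'->F->R'->H->plug->F
Char 10 ('D'): step: R->0, L->2 (L advanced); D->plug->D->R->G->L->H->refl->D->L'->H->R'->H->plug->F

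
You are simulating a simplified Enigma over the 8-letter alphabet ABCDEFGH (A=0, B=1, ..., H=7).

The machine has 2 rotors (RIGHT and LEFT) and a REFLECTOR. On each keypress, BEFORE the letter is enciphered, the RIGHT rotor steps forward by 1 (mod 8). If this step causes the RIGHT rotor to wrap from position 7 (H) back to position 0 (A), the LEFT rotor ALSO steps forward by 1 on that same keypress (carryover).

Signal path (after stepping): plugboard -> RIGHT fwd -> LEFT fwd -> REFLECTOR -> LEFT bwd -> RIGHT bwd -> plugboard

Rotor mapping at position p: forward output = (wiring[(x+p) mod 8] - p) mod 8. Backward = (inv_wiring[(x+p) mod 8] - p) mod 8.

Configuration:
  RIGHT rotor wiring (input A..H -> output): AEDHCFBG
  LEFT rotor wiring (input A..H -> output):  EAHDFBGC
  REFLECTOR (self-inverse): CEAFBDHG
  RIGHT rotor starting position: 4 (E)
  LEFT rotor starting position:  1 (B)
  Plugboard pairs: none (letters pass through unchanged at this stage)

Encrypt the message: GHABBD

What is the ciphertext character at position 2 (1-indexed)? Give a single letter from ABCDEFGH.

Char 1 ('G'): step: R->5, L=1; G->plug->G->R->C->L->C->refl->A->L'->E->R'->B->plug->B
Char 2 ('H'): step: R->6, L=1; H->plug->H->R->H->L->D->refl->F->L'->F->R'->E->plug->E

E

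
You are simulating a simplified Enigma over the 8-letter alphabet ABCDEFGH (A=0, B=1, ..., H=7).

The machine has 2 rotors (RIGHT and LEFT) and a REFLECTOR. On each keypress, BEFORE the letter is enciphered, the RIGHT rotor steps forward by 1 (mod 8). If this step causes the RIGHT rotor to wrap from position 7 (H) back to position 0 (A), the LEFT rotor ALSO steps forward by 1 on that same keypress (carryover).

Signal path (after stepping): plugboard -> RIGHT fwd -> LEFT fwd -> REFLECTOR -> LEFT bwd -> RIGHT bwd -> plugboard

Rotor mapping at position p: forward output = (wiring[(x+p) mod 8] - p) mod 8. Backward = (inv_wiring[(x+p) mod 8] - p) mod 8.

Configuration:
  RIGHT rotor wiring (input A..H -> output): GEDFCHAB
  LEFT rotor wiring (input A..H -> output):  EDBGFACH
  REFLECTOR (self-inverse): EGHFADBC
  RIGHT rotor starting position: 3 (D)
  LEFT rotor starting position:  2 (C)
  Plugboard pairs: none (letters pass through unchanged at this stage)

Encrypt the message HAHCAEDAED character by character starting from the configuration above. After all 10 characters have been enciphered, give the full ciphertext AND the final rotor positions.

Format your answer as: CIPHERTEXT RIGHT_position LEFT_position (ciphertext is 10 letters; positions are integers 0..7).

Answer: CHGABCFHFB 5 3

Derivation:
Char 1 ('H'): step: R->4, L=2; H->plug->H->R->B->L->E->refl->A->L'->E->R'->C->plug->C
Char 2 ('A'): step: R->5, L=2; A->plug->A->R->C->L->D->refl->F->L'->F->R'->H->plug->H
Char 3 ('H'): step: R->6, L=2; H->plug->H->R->B->L->E->refl->A->L'->E->R'->G->plug->G
Char 4 ('C'): step: R->7, L=2; C->plug->C->R->F->L->F->refl->D->L'->C->R'->A->plug->A
Char 5 ('A'): step: R->0, L->3 (L advanced); A->plug->A->R->G->L->A->refl->E->L'->E->R'->B->plug->B
Char 6 ('E'): step: R->1, L=3; E->plug->E->R->G->L->A->refl->E->L'->E->R'->C->plug->C
Char 7 ('D'): step: R->2, L=3; D->plug->D->R->F->L->B->refl->G->L'->H->R'->F->plug->F
Char 8 ('A'): step: R->3, L=3; A->plug->A->R->C->L->F->refl->D->L'->A->R'->H->plug->H
Char 9 ('E'): step: R->4, L=3; E->plug->E->R->C->L->F->refl->D->L'->A->R'->F->plug->F
Char 10 ('D'): step: R->5, L=3; D->plug->D->R->B->L->C->refl->H->L'->D->R'->B->plug->B
Final: ciphertext=CHGABCFHFB, RIGHT=5, LEFT=3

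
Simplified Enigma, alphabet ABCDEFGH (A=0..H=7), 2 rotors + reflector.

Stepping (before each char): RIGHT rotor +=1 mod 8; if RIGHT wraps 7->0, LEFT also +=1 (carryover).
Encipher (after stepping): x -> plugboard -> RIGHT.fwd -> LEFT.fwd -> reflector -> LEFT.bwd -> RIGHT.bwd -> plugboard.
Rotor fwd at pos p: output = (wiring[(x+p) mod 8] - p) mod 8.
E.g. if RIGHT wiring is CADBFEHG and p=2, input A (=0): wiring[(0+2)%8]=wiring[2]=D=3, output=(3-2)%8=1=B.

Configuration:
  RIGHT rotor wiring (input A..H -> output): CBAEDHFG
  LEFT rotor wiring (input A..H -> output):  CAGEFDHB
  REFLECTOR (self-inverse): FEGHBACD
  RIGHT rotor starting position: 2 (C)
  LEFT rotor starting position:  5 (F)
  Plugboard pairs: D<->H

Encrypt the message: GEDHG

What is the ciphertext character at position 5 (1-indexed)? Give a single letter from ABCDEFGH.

Char 1 ('G'): step: R->3, L=5; G->plug->G->R->G->L->H->refl->D->L'->E->R'->C->plug->C
Char 2 ('E'): step: R->4, L=5; E->plug->E->R->G->L->H->refl->D->L'->E->R'->G->plug->G
Char 3 ('D'): step: R->5, L=5; D->plug->H->R->G->L->H->refl->D->L'->E->R'->E->plug->E
Char 4 ('H'): step: R->6, L=5; H->plug->D->R->D->L->F->refl->A->L'->H->R'->A->plug->A
Char 5 ('G'): step: R->7, L=5; G->plug->G->R->A->L->G->refl->C->L'->B->R'->D->plug->H

H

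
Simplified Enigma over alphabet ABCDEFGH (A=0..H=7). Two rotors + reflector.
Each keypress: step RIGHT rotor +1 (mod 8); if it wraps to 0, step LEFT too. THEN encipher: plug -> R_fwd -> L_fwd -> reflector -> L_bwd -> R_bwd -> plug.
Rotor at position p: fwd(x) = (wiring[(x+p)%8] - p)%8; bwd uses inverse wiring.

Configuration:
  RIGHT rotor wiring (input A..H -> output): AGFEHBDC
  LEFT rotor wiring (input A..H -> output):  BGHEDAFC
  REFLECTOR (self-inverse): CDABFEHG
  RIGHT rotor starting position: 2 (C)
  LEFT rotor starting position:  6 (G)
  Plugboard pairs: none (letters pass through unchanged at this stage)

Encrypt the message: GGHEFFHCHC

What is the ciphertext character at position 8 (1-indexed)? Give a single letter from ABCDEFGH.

Char 1 ('G'): step: R->3, L=6; G->plug->G->R->D->L->A->refl->C->L'->H->R'->E->plug->E
Char 2 ('G'): step: R->4, L=6; G->plug->G->R->B->L->E->refl->F->L'->G->R'->D->plug->D
Char 3 ('H'): step: R->5, L=6; H->plug->H->R->C->L->D->refl->B->L'->E->R'->A->plug->A
Char 4 ('E'): step: R->6, L=6; E->plug->E->R->H->L->C->refl->A->L'->D->R'->H->plug->H
Char 5 ('F'): step: R->7, L=6; F->plug->F->R->A->L->H->refl->G->L'->F->R'->E->plug->E
Char 6 ('F'): step: R->0, L->7 (L advanced); F->plug->F->R->B->L->C->refl->A->L'->D->R'->G->plug->G
Char 7 ('H'): step: R->1, L=7; H->plug->H->R->H->L->G->refl->H->L'->C->R'->F->plug->F
Char 8 ('C'): step: R->2, L=7; C->plug->C->R->F->L->E->refl->F->L'->E->R'->H->plug->H

H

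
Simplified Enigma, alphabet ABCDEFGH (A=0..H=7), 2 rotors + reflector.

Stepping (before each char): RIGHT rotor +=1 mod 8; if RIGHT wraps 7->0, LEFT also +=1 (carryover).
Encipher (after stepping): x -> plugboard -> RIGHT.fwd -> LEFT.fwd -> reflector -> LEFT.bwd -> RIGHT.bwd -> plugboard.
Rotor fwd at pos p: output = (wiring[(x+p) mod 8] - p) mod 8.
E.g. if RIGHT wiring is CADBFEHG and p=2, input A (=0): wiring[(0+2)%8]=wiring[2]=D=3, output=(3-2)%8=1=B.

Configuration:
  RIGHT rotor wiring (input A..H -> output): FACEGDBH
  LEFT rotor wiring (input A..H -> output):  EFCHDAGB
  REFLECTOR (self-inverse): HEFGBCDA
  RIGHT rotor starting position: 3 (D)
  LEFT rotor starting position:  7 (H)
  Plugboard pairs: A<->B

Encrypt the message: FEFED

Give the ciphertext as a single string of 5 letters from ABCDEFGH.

Answer: ACHAE

Derivation:
Char 1 ('F'): step: R->4, L=7; F->plug->F->R->E->L->A->refl->H->L'->H->R'->B->plug->A
Char 2 ('E'): step: R->5, L=7; E->plug->E->R->D->L->D->refl->G->L'->C->R'->C->plug->C
Char 3 ('F'): step: R->6, L=7; F->plug->F->R->G->L->B->refl->E->L'->F->R'->H->plug->H
Char 4 ('E'): step: R->7, L=7; E->plug->E->R->F->L->E->refl->B->L'->G->R'->B->plug->A
Char 5 ('D'): step: R->0, L->0 (L advanced); D->plug->D->R->E->L->D->refl->G->L'->G->R'->E->plug->E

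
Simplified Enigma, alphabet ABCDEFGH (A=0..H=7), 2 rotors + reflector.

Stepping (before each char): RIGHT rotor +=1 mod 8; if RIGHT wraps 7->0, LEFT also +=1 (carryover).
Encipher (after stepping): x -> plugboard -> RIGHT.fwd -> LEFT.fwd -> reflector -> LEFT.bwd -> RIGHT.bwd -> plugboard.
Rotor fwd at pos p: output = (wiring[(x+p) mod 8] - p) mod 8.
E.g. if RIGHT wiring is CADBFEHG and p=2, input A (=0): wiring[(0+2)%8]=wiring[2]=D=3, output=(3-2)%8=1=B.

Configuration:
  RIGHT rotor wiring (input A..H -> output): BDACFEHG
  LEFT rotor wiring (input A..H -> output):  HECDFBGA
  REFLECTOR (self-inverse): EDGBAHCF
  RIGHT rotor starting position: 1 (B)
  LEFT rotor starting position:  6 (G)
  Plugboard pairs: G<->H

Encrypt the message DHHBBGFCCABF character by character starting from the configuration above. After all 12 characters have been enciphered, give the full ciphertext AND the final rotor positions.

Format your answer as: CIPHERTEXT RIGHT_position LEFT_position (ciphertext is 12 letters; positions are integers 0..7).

Char 1 ('D'): step: R->2, L=6; D->plug->D->R->C->L->B->refl->D->L'->H->R'->G->plug->H
Char 2 ('H'): step: R->3, L=6; H->plug->G->R->A->L->A->refl->E->L'->E->R'->D->plug->D
Char 3 ('H'): step: R->4, L=6; H->plug->G->R->E->L->E->refl->A->L'->A->R'->B->plug->B
Char 4 ('B'): step: R->5, L=6; B->plug->B->R->C->L->B->refl->D->L'->H->R'->A->plug->A
Char 5 ('B'): step: R->6, L=6; B->plug->B->R->A->L->A->refl->E->L'->E->R'->F->plug->F
Char 6 ('G'): step: R->7, L=6; G->plug->H->R->A->L->A->refl->E->L'->E->R'->C->plug->C
Char 7 ('F'): step: R->0, L->7 (L advanced); F->plug->F->R->E->L->E->refl->A->L'->B->R'->A->plug->A
Char 8 ('C'): step: R->1, L=7; C->plug->C->R->B->L->A->refl->E->L'->E->R'->D->plug->D
Char 9 ('C'): step: R->2, L=7; C->plug->C->R->D->L->D->refl->B->L'->A->R'->B->plug->B
Char 10 ('A'): step: R->3, L=7; A->plug->A->R->H->L->H->refl->F->L'->C->R'->B->plug->B
Char 11 ('B'): step: R->4, L=7; B->plug->B->R->A->L->B->refl->D->L'->D->R'->C->plug->C
Char 12 ('F'): step: R->5, L=7; F->plug->F->R->D->L->D->refl->B->L'->A->R'->H->plug->G
Final: ciphertext=HDBAFCADBBCG, RIGHT=5, LEFT=7

Answer: HDBAFCADBBCG 5 7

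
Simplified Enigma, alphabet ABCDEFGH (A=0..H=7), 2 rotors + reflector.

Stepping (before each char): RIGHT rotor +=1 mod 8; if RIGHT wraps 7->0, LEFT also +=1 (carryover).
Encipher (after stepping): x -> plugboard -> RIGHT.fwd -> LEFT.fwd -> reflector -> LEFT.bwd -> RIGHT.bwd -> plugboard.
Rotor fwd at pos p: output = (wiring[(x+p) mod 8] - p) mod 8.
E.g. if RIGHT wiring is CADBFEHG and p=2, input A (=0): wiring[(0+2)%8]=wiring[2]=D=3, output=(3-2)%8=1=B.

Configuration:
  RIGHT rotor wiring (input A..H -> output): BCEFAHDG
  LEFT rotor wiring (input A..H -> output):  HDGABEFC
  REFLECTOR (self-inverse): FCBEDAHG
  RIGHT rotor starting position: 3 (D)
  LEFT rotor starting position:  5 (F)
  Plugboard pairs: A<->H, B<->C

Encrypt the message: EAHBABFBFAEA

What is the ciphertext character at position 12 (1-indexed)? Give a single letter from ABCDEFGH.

Char 1 ('E'): step: R->4, L=5; E->plug->E->R->F->L->B->refl->C->L'->D->R'->B->plug->C
Char 2 ('A'): step: R->5, L=5; A->plug->H->R->D->L->C->refl->B->L'->F->R'->E->plug->E
Char 3 ('H'): step: R->6, L=5; H->plug->A->R->F->L->B->refl->C->L'->D->R'->C->plug->B
Char 4 ('B'): step: R->7, L=5; B->plug->C->R->D->L->C->refl->B->L'->F->R'->D->plug->D
Char 5 ('A'): step: R->0, L->6 (L advanced); A->plug->H->R->G->L->D->refl->E->L'->B->R'->A->plug->H
Char 6 ('B'): step: R->1, L=6; B->plug->C->R->E->L->A->refl->F->L'->D->R'->B->plug->C
Char 7 ('F'): step: R->2, L=6; F->plug->F->R->E->L->A->refl->F->L'->D->R'->B->plug->C
Char 8 ('B'): step: R->3, L=6; B->plug->C->R->E->L->A->refl->F->L'->D->R'->E->plug->E
Char 9 ('F'): step: R->4, L=6; F->plug->F->R->G->L->D->refl->E->L'->B->R'->H->plug->A
Char 10 ('A'): step: R->5, L=6; A->plug->H->R->D->L->F->refl->A->L'->E->R'->D->plug->D
Char 11 ('E'): step: R->6, L=6; E->plug->E->R->G->L->D->refl->E->L'->B->R'->H->plug->A
Char 12 ('A'): step: R->7, L=6; A->plug->H->R->E->L->A->refl->F->L'->D->R'->C->plug->B

B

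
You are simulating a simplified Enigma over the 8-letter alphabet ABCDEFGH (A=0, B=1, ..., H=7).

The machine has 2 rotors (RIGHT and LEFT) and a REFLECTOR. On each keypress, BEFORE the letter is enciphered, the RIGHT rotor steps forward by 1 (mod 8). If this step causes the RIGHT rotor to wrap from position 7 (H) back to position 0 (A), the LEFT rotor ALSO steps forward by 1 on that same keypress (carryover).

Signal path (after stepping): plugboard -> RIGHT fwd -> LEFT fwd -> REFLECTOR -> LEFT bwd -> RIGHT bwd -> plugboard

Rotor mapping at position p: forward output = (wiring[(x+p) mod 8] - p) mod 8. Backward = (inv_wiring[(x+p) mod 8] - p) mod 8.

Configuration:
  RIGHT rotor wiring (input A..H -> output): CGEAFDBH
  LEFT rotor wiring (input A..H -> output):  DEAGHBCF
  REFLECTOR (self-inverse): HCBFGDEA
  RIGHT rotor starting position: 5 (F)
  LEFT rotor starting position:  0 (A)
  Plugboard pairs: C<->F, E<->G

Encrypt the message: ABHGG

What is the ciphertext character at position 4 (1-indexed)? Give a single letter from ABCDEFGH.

Char 1 ('A'): step: R->6, L=0; A->plug->A->R->D->L->G->refl->E->L'->B->R'->B->plug->B
Char 2 ('B'): step: R->7, L=0; B->plug->B->R->D->L->G->refl->E->L'->B->R'->E->plug->G
Char 3 ('H'): step: R->0, L->1 (L advanced); H->plug->H->R->H->L->C->refl->B->L'->F->R'->E->plug->G
Char 4 ('G'): step: R->1, L=1; G->plug->E->R->C->L->F->refl->D->L'->A->R'->F->plug->C

C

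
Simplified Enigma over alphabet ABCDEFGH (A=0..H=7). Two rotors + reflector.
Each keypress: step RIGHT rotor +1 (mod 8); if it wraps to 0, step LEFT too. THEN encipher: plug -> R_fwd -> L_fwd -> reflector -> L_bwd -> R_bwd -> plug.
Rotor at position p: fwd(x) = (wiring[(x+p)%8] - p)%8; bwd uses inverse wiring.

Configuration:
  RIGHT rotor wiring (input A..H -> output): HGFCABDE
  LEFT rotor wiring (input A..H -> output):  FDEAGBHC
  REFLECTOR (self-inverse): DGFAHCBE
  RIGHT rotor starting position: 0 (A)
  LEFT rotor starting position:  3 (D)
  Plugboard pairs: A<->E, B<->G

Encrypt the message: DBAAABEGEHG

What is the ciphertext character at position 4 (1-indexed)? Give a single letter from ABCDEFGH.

Char 1 ('D'): step: R->1, L=3; D->plug->D->R->H->L->B->refl->G->L'->C->R'->F->plug->F
Char 2 ('B'): step: R->2, L=3; B->plug->G->R->F->L->C->refl->F->L'->A->R'->B->plug->G
Char 3 ('A'): step: R->3, L=3; A->plug->E->R->B->L->D->refl->A->L'->G->R'->C->plug->C
Char 4 ('A'): step: R->4, L=3; A->plug->E->R->D->L->E->refl->H->L'->E->R'->A->plug->E

E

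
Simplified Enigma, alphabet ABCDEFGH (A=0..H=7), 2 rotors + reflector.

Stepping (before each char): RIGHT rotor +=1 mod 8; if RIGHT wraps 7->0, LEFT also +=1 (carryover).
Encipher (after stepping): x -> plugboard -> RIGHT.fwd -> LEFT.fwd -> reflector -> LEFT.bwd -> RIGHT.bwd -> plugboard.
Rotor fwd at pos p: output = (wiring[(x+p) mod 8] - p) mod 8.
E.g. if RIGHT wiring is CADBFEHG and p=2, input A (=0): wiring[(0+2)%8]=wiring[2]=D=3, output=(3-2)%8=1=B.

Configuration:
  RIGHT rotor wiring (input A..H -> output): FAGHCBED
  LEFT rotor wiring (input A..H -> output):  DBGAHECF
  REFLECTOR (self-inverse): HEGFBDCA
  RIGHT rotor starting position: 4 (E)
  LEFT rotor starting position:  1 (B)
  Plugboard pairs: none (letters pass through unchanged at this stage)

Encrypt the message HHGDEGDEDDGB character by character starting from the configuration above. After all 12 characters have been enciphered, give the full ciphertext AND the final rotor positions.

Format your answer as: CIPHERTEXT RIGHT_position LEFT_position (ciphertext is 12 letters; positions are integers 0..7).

Char 1 ('H'): step: R->5, L=1; H->plug->H->R->F->L->B->refl->E->L'->G->R'->C->plug->C
Char 2 ('H'): step: R->6, L=1; H->plug->H->R->D->L->G->refl->C->L'->H->R'->C->plug->C
Char 3 ('G'): step: R->7, L=1; G->plug->G->R->C->L->H->refl->A->L'->A->R'->E->plug->E
Char 4 ('D'): step: R->0, L->2 (L advanced); D->plug->D->R->H->L->H->refl->A->L'->E->R'->G->plug->G
Char 5 ('E'): step: R->1, L=2; E->plug->E->R->A->L->E->refl->B->L'->G->R'->C->plug->C
Char 6 ('G'): step: R->2, L=2; G->plug->G->R->D->L->C->refl->G->L'->B->R'->F->plug->F
Char 7 ('D'): step: R->3, L=2; D->plug->D->R->B->L->G->refl->C->L'->D->R'->H->plug->H
Char 8 ('E'): step: R->4, L=2; E->plug->E->R->B->L->G->refl->C->L'->D->R'->H->plug->H
Char 9 ('D'): step: R->5, L=2; D->plug->D->R->A->L->E->refl->B->L'->G->R'->C->plug->C
Char 10 ('D'): step: R->6, L=2; D->plug->D->R->C->L->F->refl->D->L'->F->R'->B->plug->B
Char 11 ('G'): step: R->7, L=2; G->plug->G->R->C->L->F->refl->D->L'->F->R'->H->plug->H
Char 12 ('B'): step: R->0, L->3 (L advanced); B->plug->B->R->A->L->F->refl->D->L'->H->R'->D->plug->D
Final: ciphertext=CCEGCFHHCBHD, RIGHT=0, LEFT=3

Answer: CCEGCFHHCBHD 0 3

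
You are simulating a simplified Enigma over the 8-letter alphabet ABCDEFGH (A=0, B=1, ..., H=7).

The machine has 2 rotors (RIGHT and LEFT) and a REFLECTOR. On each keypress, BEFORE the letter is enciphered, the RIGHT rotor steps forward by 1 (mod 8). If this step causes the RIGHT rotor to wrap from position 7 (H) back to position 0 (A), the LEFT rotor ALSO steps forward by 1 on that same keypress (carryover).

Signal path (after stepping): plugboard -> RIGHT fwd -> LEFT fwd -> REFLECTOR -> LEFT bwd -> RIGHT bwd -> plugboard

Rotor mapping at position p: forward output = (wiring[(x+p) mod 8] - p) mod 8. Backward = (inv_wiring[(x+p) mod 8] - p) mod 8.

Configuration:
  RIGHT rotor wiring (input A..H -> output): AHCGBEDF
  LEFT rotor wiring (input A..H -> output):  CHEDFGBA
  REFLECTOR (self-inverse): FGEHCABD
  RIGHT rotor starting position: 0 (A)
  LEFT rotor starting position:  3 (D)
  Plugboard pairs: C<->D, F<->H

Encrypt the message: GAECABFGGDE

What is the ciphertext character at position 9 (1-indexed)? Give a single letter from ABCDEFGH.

Char 1 ('G'): step: R->1, L=3; G->plug->G->R->E->L->F->refl->A->L'->A->R'->D->plug->C
Char 2 ('A'): step: R->2, L=3; A->plug->A->R->A->L->A->refl->F->L'->E->R'->B->plug->B
Char 3 ('E'): step: R->3, L=3; E->plug->E->R->C->L->D->refl->H->L'->F->R'->F->plug->H
Char 4 ('C'): step: R->4, L=3; C->plug->D->R->B->L->C->refl->E->L'->G->R'->G->plug->G
Char 5 ('A'): step: R->5, L=3; A->plug->A->R->H->L->B->refl->G->L'->D->R'->D->plug->C
Char 6 ('B'): step: R->6, L=3; B->plug->B->R->H->L->B->refl->G->L'->D->R'->G->plug->G
Char 7 ('F'): step: R->7, L=3; F->plug->H->R->E->L->F->refl->A->L'->A->R'->C->plug->D
Char 8 ('G'): step: R->0, L->4 (L advanced); G->plug->G->R->D->L->E->refl->C->L'->B->R'->E->plug->E
Char 9 ('G'): step: R->1, L=4; G->plug->G->R->E->L->G->refl->B->L'->A->R'->D->plug->C

C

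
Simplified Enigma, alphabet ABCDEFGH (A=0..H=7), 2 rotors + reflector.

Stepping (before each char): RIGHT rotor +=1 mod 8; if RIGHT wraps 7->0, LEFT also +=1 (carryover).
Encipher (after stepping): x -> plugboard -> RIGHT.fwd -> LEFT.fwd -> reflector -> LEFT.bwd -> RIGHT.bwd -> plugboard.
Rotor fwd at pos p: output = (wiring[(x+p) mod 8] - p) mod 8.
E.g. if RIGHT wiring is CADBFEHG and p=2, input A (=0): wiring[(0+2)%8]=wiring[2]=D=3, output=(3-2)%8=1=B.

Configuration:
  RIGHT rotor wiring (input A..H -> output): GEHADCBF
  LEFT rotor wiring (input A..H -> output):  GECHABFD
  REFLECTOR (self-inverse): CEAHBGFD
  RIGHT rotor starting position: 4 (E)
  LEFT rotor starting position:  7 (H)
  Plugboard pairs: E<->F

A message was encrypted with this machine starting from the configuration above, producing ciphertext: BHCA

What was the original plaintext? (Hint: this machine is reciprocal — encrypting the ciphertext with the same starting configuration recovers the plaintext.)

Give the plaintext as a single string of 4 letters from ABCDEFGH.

Char 1 ('B'): step: R->5, L=7; B->plug->B->R->E->L->A->refl->C->L'->G->R'->H->plug->H
Char 2 ('H'): step: R->6, L=7; H->plug->H->R->E->L->A->refl->C->L'->G->R'->D->plug->D
Char 3 ('C'): step: R->7, L=7; C->plug->C->R->F->L->B->refl->E->L'->A->R'->D->plug->D
Char 4 ('A'): step: R->0, L->0 (L advanced); A->plug->A->R->G->L->F->refl->G->L'->A->R'->D->plug->D

Answer: HDDD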